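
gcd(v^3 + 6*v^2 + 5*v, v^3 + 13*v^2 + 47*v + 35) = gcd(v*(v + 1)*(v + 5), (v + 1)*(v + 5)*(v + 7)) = v^2 + 6*v + 5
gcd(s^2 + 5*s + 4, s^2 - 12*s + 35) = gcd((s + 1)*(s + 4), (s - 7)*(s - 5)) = 1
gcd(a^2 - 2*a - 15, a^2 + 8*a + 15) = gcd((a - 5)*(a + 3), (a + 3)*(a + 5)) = a + 3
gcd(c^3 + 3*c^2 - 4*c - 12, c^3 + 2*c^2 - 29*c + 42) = c - 2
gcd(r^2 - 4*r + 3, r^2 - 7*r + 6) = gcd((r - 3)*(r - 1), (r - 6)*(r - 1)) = r - 1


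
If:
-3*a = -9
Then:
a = 3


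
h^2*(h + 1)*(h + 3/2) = h^4 + 5*h^3/2 + 3*h^2/2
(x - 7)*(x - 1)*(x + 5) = x^3 - 3*x^2 - 33*x + 35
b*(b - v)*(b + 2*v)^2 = b^4 + 3*b^3*v - 4*b*v^3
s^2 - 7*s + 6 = (s - 6)*(s - 1)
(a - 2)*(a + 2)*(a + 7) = a^3 + 7*a^2 - 4*a - 28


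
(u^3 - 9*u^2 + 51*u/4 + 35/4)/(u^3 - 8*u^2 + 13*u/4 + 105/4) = (2*u + 1)/(2*u + 3)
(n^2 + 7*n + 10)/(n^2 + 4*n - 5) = (n + 2)/(n - 1)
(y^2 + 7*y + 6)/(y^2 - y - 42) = (y + 1)/(y - 7)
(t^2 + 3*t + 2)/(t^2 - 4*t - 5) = (t + 2)/(t - 5)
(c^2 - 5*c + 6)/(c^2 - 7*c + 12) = (c - 2)/(c - 4)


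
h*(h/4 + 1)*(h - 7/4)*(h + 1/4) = h^4/4 + 5*h^3/8 - 103*h^2/64 - 7*h/16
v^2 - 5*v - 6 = (v - 6)*(v + 1)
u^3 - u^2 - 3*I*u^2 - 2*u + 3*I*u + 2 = (u - 1)*(u - 2*I)*(u - I)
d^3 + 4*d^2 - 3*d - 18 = (d - 2)*(d + 3)^2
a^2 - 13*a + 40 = (a - 8)*(a - 5)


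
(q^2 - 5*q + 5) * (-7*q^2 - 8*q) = -7*q^4 + 27*q^3 + 5*q^2 - 40*q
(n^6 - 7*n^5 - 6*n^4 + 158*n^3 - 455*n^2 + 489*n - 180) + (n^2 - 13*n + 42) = n^6 - 7*n^5 - 6*n^4 + 158*n^3 - 454*n^2 + 476*n - 138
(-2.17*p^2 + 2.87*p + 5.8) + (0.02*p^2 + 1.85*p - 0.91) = -2.15*p^2 + 4.72*p + 4.89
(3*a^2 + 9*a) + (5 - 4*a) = 3*a^2 + 5*a + 5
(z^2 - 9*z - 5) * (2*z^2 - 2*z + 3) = 2*z^4 - 20*z^3 + 11*z^2 - 17*z - 15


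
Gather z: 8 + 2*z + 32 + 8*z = 10*z + 40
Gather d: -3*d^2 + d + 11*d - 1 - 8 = -3*d^2 + 12*d - 9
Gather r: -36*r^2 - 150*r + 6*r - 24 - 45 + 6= -36*r^2 - 144*r - 63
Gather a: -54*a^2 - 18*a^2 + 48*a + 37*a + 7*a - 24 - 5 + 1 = -72*a^2 + 92*a - 28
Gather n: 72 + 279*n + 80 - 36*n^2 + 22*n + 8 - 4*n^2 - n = -40*n^2 + 300*n + 160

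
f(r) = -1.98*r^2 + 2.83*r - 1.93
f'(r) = 2.83 - 3.96*r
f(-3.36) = -33.79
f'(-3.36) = 16.14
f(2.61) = -8.03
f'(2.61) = -7.51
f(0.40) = -1.11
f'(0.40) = 1.25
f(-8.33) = -162.89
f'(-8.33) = 35.82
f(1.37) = -1.77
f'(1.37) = -2.60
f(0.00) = -1.93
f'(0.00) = 2.83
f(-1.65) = -11.99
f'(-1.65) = 9.36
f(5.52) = -46.64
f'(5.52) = -19.03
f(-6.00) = -90.19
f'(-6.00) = 26.59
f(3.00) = -11.26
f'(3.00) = -9.05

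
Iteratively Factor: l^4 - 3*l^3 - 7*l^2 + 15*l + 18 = (l - 3)*(l^3 - 7*l - 6) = (l - 3)^2*(l^2 + 3*l + 2) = (l - 3)^2*(l + 1)*(l + 2)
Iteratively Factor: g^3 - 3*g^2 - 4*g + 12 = (g - 3)*(g^2 - 4) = (g - 3)*(g - 2)*(g + 2)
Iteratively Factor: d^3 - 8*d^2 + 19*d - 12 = (d - 3)*(d^2 - 5*d + 4) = (d - 4)*(d - 3)*(d - 1)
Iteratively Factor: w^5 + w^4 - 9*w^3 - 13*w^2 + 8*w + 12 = (w - 3)*(w^4 + 4*w^3 + 3*w^2 - 4*w - 4) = (w - 3)*(w + 2)*(w^3 + 2*w^2 - w - 2) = (w - 3)*(w + 1)*(w + 2)*(w^2 + w - 2) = (w - 3)*(w + 1)*(w + 2)^2*(w - 1)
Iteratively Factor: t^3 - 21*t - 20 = (t - 5)*(t^2 + 5*t + 4) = (t - 5)*(t + 4)*(t + 1)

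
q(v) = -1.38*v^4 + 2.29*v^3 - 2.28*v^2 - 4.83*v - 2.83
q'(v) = -5.52*v^3 + 6.87*v^2 - 4.56*v - 4.83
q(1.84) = -20.99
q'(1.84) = -24.35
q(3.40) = -140.02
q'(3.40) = -157.87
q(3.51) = -158.31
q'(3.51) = -174.90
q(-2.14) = -54.32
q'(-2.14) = 90.49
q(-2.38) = -79.40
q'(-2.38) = 119.35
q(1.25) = -11.33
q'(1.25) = -10.58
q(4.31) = -358.86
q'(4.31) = -338.81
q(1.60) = -16.06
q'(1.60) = -17.15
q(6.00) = -1407.73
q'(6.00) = -977.19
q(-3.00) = -182.47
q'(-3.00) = 219.72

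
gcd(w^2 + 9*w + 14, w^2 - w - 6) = w + 2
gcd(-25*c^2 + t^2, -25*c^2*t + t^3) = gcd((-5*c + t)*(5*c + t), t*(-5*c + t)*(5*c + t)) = -25*c^2 + t^2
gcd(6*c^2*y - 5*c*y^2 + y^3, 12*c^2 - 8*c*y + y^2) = -2*c + y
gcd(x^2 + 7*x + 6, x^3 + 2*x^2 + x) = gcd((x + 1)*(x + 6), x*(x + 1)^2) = x + 1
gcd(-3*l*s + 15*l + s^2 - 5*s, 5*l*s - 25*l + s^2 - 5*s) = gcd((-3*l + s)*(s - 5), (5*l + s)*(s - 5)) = s - 5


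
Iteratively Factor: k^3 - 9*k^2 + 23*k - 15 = (k - 3)*(k^2 - 6*k + 5) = (k - 3)*(k - 1)*(k - 5)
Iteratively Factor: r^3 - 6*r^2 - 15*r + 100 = (r - 5)*(r^2 - r - 20) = (r - 5)*(r + 4)*(r - 5)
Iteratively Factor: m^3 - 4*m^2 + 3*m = (m)*(m^2 - 4*m + 3) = m*(m - 1)*(m - 3)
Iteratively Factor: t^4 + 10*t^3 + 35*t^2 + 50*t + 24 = (t + 3)*(t^3 + 7*t^2 + 14*t + 8) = (t + 2)*(t + 3)*(t^2 + 5*t + 4) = (t + 1)*(t + 2)*(t + 3)*(t + 4)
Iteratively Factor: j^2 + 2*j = (j)*(j + 2)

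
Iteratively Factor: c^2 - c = (c)*(c - 1)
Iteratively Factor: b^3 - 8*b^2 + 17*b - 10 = (b - 2)*(b^2 - 6*b + 5) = (b - 2)*(b - 1)*(b - 5)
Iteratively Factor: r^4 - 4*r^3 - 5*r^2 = (r + 1)*(r^3 - 5*r^2) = (r - 5)*(r + 1)*(r^2) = r*(r - 5)*(r + 1)*(r)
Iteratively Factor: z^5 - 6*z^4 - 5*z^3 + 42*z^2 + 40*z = (z)*(z^4 - 6*z^3 - 5*z^2 + 42*z + 40) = z*(z + 2)*(z^3 - 8*z^2 + 11*z + 20) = z*(z - 4)*(z + 2)*(z^2 - 4*z - 5) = z*(z - 5)*(z - 4)*(z + 2)*(z + 1)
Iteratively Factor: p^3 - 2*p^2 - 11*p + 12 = (p - 1)*(p^2 - p - 12) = (p - 4)*(p - 1)*(p + 3)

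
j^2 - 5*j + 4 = (j - 4)*(j - 1)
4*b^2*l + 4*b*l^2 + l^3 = l*(2*b + l)^2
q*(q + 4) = q^2 + 4*q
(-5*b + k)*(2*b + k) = -10*b^2 - 3*b*k + k^2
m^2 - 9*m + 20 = (m - 5)*(m - 4)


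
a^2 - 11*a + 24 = (a - 8)*(a - 3)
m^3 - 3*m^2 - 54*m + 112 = (m - 8)*(m - 2)*(m + 7)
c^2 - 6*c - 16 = (c - 8)*(c + 2)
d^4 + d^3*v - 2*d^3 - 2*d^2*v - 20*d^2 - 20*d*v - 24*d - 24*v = (d - 6)*(d + 2)^2*(d + v)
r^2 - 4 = (r - 2)*(r + 2)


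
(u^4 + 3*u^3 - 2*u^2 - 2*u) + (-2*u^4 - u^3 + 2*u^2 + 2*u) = -u^4 + 2*u^3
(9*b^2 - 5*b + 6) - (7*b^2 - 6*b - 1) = 2*b^2 + b + 7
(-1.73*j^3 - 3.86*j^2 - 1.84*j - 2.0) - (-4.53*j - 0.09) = -1.73*j^3 - 3.86*j^2 + 2.69*j - 1.91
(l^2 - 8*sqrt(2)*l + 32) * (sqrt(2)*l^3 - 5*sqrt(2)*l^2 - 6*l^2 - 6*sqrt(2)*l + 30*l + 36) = sqrt(2)*l^5 - 22*l^4 - 5*sqrt(2)*l^4 + 74*sqrt(2)*l^3 + 110*l^3 - 400*sqrt(2)*l^2 - 60*l^2 - 480*sqrt(2)*l + 960*l + 1152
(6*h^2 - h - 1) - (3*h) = 6*h^2 - 4*h - 1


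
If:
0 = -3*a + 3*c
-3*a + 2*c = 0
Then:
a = 0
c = 0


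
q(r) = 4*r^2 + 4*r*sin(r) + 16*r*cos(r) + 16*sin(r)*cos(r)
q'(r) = -16*r*sin(r) + 4*r*cos(r) + 8*r - 16*sin(r)^2 + 4*sin(r) + 16*cos(r)^2 + 16*cos(r)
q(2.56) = -9.73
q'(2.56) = -15.41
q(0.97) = 23.20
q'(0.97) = 3.72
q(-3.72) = 89.73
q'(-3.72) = 10.46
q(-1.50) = 12.16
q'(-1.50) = -55.06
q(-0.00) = 0.00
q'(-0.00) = 32.00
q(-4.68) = 70.81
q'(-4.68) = 25.52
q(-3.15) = 89.85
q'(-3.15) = -12.14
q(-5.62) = 49.40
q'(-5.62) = 11.63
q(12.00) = 705.02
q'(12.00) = 257.67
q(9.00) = 201.63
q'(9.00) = -22.51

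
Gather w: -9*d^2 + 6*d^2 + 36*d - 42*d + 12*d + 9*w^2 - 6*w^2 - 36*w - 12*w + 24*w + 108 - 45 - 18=-3*d^2 + 6*d + 3*w^2 - 24*w + 45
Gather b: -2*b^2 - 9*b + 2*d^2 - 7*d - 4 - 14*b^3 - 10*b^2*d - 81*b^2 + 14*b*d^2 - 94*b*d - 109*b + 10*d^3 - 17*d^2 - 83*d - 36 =-14*b^3 + b^2*(-10*d - 83) + b*(14*d^2 - 94*d - 118) + 10*d^3 - 15*d^2 - 90*d - 40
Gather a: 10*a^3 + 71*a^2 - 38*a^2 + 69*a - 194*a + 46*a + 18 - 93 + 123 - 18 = 10*a^3 + 33*a^2 - 79*a + 30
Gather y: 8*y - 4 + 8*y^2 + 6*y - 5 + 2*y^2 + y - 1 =10*y^2 + 15*y - 10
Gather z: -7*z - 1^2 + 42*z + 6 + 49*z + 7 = 84*z + 12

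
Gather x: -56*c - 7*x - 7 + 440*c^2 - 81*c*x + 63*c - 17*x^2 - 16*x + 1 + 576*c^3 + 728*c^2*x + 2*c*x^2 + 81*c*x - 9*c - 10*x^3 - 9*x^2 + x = 576*c^3 + 440*c^2 - 2*c - 10*x^3 + x^2*(2*c - 26) + x*(728*c^2 - 22) - 6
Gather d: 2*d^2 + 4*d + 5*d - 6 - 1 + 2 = 2*d^2 + 9*d - 5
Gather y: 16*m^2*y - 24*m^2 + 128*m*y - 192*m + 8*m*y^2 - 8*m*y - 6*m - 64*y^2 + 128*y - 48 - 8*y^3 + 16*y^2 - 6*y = -24*m^2 - 198*m - 8*y^3 + y^2*(8*m - 48) + y*(16*m^2 + 120*m + 122) - 48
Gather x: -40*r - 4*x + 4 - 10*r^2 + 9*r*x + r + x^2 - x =-10*r^2 - 39*r + x^2 + x*(9*r - 5) + 4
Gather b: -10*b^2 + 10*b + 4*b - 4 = -10*b^2 + 14*b - 4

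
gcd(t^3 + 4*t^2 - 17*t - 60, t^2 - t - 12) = t^2 - t - 12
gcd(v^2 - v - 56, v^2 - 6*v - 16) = v - 8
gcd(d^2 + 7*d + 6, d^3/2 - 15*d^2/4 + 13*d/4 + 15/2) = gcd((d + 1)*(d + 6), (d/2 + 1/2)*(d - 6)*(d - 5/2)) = d + 1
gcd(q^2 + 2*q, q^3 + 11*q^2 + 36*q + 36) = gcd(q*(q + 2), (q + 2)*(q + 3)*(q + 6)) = q + 2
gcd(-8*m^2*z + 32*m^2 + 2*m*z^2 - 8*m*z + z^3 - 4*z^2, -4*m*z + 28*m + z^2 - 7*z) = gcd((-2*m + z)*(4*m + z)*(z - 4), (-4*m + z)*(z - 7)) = 1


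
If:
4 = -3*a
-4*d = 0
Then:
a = -4/3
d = 0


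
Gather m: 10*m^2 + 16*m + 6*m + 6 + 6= 10*m^2 + 22*m + 12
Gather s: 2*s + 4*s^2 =4*s^2 + 2*s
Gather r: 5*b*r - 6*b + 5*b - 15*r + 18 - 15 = -b + r*(5*b - 15) + 3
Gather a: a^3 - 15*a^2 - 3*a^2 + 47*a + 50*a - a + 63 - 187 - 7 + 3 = a^3 - 18*a^2 + 96*a - 128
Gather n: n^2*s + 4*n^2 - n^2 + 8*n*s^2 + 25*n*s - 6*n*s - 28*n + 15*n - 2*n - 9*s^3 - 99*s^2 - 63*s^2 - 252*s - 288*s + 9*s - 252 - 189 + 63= n^2*(s + 3) + n*(8*s^2 + 19*s - 15) - 9*s^3 - 162*s^2 - 531*s - 378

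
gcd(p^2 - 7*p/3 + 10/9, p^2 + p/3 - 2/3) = p - 2/3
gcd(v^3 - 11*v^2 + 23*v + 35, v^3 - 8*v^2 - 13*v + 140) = v^2 - 12*v + 35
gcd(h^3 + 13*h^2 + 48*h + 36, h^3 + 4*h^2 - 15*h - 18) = h^2 + 7*h + 6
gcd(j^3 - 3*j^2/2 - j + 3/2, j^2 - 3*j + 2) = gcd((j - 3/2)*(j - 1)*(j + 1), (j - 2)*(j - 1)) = j - 1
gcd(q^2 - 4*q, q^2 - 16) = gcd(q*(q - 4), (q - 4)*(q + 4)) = q - 4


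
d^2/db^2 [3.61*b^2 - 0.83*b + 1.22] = 7.22000000000000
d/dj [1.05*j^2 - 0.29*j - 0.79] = 2.1*j - 0.29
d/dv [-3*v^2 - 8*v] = -6*v - 8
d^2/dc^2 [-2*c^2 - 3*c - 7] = -4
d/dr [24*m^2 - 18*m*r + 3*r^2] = -18*m + 6*r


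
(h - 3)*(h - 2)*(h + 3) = h^3 - 2*h^2 - 9*h + 18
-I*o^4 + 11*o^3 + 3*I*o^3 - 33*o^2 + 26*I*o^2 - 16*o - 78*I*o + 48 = (o - 3)*(o + 2*I)*(o + 8*I)*(-I*o + 1)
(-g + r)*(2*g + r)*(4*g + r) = -8*g^3 + 2*g^2*r + 5*g*r^2 + r^3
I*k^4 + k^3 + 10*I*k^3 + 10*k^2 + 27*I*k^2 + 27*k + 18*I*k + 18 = (k + 3)*(k + 6)*(k - I)*(I*k + I)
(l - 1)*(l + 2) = l^2 + l - 2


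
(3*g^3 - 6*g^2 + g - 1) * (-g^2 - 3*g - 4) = -3*g^5 - 3*g^4 + 5*g^3 + 22*g^2 - g + 4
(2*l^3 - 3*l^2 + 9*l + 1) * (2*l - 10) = 4*l^4 - 26*l^3 + 48*l^2 - 88*l - 10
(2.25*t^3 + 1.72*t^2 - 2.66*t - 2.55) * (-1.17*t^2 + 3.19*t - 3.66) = -2.6325*t^5 + 5.1651*t^4 + 0.364*t^3 - 11.7971*t^2 + 1.6011*t + 9.333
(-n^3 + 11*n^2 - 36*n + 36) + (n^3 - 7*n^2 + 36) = 4*n^2 - 36*n + 72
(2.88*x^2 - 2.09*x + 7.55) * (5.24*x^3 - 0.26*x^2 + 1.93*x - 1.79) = 15.0912*x^5 - 11.7004*x^4 + 45.6638*x^3 - 11.1519*x^2 + 18.3126*x - 13.5145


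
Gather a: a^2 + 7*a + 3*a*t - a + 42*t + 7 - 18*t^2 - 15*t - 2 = a^2 + a*(3*t + 6) - 18*t^2 + 27*t + 5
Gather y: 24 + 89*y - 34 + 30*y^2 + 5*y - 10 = 30*y^2 + 94*y - 20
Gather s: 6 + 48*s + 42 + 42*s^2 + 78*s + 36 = 42*s^2 + 126*s + 84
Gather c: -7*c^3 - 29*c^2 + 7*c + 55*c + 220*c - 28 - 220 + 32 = -7*c^3 - 29*c^2 + 282*c - 216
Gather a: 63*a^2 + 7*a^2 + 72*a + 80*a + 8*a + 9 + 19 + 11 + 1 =70*a^2 + 160*a + 40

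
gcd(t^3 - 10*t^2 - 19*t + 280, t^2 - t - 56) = t - 8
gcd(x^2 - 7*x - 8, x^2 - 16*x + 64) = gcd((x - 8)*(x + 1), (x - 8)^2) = x - 8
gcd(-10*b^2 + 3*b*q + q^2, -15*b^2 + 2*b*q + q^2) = 5*b + q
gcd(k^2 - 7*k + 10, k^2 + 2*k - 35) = k - 5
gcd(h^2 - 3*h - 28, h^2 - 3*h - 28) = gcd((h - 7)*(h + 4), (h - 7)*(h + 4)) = h^2 - 3*h - 28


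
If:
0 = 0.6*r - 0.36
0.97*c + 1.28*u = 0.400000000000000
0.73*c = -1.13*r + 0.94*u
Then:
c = -0.27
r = 0.60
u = 0.51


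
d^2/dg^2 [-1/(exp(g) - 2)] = (-exp(g) - 2)*exp(g)/(exp(g) - 2)^3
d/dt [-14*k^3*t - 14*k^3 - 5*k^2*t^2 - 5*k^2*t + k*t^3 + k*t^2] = k*(-14*k^2 - 10*k*t - 5*k + 3*t^2 + 2*t)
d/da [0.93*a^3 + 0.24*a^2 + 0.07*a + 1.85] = 2.79*a^2 + 0.48*a + 0.07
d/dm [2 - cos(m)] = sin(m)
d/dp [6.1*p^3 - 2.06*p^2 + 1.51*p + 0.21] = 18.3*p^2 - 4.12*p + 1.51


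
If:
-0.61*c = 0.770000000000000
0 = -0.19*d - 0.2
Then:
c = -1.26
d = -1.05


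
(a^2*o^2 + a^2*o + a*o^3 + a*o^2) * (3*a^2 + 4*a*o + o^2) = 3*a^4*o^2 + 3*a^4*o + 7*a^3*o^3 + 7*a^3*o^2 + 5*a^2*o^4 + 5*a^2*o^3 + a*o^5 + a*o^4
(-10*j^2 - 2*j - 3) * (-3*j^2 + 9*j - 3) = 30*j^4 - 84*j^3 + 21*j^2 - 21*j + 9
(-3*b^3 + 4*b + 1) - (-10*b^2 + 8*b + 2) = -3*b^3 + 10*b^2 - 4*b - 1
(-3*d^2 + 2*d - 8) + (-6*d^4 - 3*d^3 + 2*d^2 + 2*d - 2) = -6*d^4 - 3*d^3 - d^2 + 4*d - 10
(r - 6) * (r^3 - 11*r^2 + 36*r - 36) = r^4 - 17*r^3 + 102*r^2 - 252*r + 216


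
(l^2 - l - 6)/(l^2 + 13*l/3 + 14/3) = 3*(l - 3)/(3*l + 7)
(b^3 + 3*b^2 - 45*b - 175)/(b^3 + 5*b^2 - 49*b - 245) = (b + 5)/(b + 7)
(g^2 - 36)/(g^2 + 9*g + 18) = (g - 6)/(g + 3)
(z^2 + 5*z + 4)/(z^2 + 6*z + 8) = (z + 1)/(z + 2)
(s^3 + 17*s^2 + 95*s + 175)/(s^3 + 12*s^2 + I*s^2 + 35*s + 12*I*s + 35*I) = (s + 5)/(s + I)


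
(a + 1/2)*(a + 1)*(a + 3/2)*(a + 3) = a^4 + 6*a^3 + 47*a^2/4 + 9*a + 9/4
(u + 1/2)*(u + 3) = u^2 + 7*u/2 + 3/2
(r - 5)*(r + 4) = r^2 - r - 20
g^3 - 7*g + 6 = (g - 2)*(g - 1)*(g + 3)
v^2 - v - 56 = (v - 8)*(v + 7)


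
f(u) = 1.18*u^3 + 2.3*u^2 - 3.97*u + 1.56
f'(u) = 3.54*u^2 + 4.6*u - 3.97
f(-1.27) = 7.89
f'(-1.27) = -4.10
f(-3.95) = -19.60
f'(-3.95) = 33.09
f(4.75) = 161.06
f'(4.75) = 97.75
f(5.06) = 193.23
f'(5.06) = 109.94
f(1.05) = 1.29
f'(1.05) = 4.76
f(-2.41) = 7.97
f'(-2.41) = 5.50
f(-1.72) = 9.19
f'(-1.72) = -1.41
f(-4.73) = -53.08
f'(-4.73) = 53.47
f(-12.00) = -1658.64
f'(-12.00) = 450.59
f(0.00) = 1.56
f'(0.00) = -3.97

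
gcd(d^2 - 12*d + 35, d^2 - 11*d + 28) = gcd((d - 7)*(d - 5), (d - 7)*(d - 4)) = d - 7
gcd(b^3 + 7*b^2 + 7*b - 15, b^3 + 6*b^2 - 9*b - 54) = b + 3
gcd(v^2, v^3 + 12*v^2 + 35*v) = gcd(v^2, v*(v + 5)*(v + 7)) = v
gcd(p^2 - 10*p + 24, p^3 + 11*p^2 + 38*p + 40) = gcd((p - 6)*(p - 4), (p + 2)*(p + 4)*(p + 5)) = 1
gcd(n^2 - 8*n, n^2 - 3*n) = n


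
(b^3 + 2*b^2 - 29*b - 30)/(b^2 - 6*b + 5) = (b^2 + 7*b + 6)/(b - 1)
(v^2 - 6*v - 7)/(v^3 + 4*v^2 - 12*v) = (v^2 - 6*v - 7)/(v*(v^2 + 4*v - 12))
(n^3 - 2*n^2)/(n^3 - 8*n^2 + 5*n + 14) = n^2/(n^2 - 6*n - 7)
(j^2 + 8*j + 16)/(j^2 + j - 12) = (j + 4)/(j - 3)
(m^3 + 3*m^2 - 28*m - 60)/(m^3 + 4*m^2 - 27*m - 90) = (m + 2)/(m + 3)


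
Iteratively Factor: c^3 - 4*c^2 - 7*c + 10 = (c + 2)*(c^2 - 6*c + 5) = (c - 5)*(c + 2)*(c - 1)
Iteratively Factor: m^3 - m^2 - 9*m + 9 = (m + 3)*(m^2 - 4*m + 3) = (m - 3)*(m + 3)*(m - 1)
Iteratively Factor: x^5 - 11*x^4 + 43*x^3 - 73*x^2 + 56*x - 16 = (x - 1)*(x^4 - 10*x^3 + 33*x^2 - 40*x + 16) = (x - 1)^2*(x^3 - 9*x^2 + 24*x - 16) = (x - 4)*(x - 1)^2*(x^2 - 5*x + 4) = (x - 4)*(x - 1)^3*(x - 4)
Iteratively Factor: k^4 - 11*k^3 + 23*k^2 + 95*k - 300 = (k - 4)*(k^3 - 7*k^2 - 5*k + 75) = (k - 4)*(k + 3)*(k^2 - 10*k + 25) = (k - 5)*(k - 4)*(k + 3)*(k - 5)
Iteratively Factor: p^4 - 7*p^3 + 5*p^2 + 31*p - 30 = (p - 3)*(p^3 - 4*p^2 - 7*p + 10) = (p - 3)*(p - 1)*(p^2 - 3*p - 10) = (p - 5)*(p - 3)*(p - 1)*(p + 2)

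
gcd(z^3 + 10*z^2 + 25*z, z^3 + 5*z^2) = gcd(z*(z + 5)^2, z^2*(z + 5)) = z^2 + 5*z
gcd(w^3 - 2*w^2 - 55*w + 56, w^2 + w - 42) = w + 7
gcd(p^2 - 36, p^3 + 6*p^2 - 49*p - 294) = p + 6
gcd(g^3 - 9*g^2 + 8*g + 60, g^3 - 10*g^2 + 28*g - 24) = g - 6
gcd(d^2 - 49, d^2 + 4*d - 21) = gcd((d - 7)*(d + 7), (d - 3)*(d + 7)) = d + 7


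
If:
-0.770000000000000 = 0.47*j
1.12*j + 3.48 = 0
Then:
No Solution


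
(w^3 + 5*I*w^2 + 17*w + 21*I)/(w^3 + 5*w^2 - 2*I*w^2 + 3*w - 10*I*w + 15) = (w + 7*I)/(w + 5)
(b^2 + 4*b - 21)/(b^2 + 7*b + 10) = (b^2 + 4*b - 21)/(b^2 + 7*b + 10)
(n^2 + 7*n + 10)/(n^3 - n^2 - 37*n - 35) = (n + 2)/(n^2 - 6*n - 7)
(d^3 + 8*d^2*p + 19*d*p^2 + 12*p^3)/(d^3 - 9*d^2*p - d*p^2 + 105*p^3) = (d^2 + 5*d*p + 4*p^2)/(d^2 - 12*d*p + 35*p^2)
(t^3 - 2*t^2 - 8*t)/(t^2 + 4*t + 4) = t*(t - 4)/(t + 2)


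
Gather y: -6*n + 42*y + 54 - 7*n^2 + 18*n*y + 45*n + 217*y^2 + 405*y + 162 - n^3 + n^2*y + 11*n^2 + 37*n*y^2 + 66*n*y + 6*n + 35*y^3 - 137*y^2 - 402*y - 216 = -n^3 + 4*n^2 + 45*n + 35*y^3 + y^2*(37*n + 80) + y*(n^2 + 84*n + 45)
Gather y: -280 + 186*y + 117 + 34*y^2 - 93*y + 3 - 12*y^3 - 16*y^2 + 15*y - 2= -12*y^3 + 18*y^2 + 108*y - 162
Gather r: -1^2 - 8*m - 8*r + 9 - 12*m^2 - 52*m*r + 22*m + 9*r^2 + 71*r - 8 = -12*m^2 + 14*m + 9*r^2 + r*(63 - 52*m)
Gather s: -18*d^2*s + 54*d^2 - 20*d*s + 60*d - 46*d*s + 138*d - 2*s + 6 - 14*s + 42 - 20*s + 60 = 54*d^2 + 198*d + s*(-18*d^2 - 66*d - 36) + 108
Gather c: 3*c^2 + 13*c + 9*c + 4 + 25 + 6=3*c^2 + 22*c + 35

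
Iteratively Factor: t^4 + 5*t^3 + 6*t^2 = (t)*(t^3 + 5*t^2 + 6*t) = t*(t + 2)*(t^2 + 3*t) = t^2*(t + 2)*(t + 3)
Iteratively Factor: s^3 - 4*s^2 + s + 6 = (s - 3)*(s^2 - s - 2) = (s - 3)*(s - 2)*(s + 1)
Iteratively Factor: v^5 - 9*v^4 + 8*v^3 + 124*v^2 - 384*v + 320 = (v - 4)*(v^4 - 5*v^3 - 12*v^2 + 76*v - 80) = (v - 4)*(v - 2)*(v^3 - 3*v^2 - 18*v + 40) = (v - 4)*(v - 2)^2*(v^2 - v - 20) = (v - 4)*(v - 2)^2*(v + 4)*(v - 5)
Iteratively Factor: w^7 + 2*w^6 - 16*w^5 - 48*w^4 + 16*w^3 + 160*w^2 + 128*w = (w - 2)*(w^6 + 4*w^5 - 8*w^4 - 64*w^3 - 112*w^2 - 64*w) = (w - 4)*(w - 2)*(w^5 + 8*w^4 + 24*w^3 + 32*w^2 + 16*w) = (w - 4)*(w - 2)*(w + 2)*(w^4 + 6*w^3 + 12*w^2 + 8*w) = (w - 4)*(w - 2)*(w + 2)^2*(w^3 + 4*w^2 + 4*w) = (w - 4)*(w - 2)*(w + 2)^3*(w^2 + 2*w) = (w - 4)*(w - 2)*(w + 2)^4*(w)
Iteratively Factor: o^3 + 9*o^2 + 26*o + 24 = (o + 2)*(o^2 + 7*o + 12) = (o + 2)*(o + 3)*(o + 4)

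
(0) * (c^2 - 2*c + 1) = 0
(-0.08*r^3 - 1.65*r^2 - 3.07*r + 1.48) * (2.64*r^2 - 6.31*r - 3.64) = -0.2112*r^5 - 3.8512*r^4 + 2.5979*r^3 + 29.2849*r^2 + 1.836*r - 5.3872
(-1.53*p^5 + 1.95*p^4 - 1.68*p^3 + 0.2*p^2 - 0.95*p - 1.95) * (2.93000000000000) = -4.4829*p^5 + 5.7135*p^4 - 4.9224*p^3 + 0.586*p^2 - 2.7835*p - 5.7135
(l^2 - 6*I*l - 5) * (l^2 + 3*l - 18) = l^4 + 3*l^3 - 6*I*l^3 - 23*l^2 - 18*I*l^2 - 15*l + 108*I*l + 90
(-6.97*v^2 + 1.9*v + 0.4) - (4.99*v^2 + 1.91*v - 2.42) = -11.96*v^2 - 0.01*v + 2.82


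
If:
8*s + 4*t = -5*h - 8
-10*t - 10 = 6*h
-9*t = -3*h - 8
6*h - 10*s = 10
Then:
No Solution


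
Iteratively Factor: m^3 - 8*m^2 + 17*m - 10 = (m - 5)*(m^2 - 3*m + 2) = (m - 5)*(m - 2)*(m - 1)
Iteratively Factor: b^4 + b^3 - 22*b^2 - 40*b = (b)*(b^3 + b^2 - 22*b - 40) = b*(b + 2)*(b^2 - b - 20) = b*(b + 2)*(b + 4)*(b - 5)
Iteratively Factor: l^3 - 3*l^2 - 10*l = (l)*(l^2 - 3*l - 10) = l*(l - 5)*(l + 2)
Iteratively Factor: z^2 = (z)*(z)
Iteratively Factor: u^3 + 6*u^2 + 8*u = (u + 4)*(u^2 + 2*u) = (u + 2)*(u + 4)*(u)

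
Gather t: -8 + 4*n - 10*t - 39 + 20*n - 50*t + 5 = 24*n - 60*t - 42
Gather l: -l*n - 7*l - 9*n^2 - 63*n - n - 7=l*(-n - 7) - 9*n^2 - 64*n - 7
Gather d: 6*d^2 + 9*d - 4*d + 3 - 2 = 6*d^2 + 5*d + 1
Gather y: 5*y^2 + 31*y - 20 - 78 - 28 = 5*y^2 + 31*y - 126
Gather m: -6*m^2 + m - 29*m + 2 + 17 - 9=-6*m^2 - 28*m + 10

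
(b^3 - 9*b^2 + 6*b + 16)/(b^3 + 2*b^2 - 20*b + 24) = (b^2 - 7*b - 8)/(b^2 + 4*b - 12)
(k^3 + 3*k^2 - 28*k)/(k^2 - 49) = k*(k - 4)/(k - 7)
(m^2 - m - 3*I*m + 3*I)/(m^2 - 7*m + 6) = (m - 3*I)/(m - 6)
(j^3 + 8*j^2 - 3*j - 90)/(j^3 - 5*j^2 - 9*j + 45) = (j^2 + 11*j + 30)/(j^2 - 2*j - 15)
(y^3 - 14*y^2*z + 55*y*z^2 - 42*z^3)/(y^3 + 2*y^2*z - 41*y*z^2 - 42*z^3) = (y^2 - 8*y*z + 7*z^2)/(y^2 + 8*y*z + 7*z^2)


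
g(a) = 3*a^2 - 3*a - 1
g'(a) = 6*a - 3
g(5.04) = 60.08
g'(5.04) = 27.24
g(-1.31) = 8.08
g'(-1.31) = -10.86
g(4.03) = 35.63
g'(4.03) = 21.18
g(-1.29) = 7.86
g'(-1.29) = -10.74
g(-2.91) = 33.13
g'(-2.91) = -20.46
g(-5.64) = 111.35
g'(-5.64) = -36.84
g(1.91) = 4.21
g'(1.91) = 8.46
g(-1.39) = 8.97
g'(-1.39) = -11.34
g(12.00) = 395.00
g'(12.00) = 69.00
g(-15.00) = 719.00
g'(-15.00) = -93.00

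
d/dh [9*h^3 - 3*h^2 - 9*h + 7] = 27*h^2 - 6*h - 9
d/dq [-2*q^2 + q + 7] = 1 - 4*q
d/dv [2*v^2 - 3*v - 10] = 4*v - 3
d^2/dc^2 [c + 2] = 0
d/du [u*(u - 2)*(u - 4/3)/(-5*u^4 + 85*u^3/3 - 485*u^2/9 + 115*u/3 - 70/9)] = 3*(27*u^4 - 72*u^3 + 39*u^2 + 42*u - 28)/(5*(81*u^6 - 594*u^5 + 1647*u^4 - 2172*u^3 + 1423*u^2 - 434*u + 49))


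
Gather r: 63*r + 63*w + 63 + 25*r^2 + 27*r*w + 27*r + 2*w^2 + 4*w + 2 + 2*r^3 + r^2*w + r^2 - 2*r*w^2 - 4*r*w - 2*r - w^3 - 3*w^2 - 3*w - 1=2*r^3 + r^2*(w + 26) + r*(-2*w^2 + 23*w + 88) - w^3 - w^2 + 64*w + 64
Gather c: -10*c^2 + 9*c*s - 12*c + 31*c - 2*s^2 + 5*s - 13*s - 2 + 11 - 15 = -10*c^2 + c*(9*s + 19) - 2*s^2 - 8*s - 6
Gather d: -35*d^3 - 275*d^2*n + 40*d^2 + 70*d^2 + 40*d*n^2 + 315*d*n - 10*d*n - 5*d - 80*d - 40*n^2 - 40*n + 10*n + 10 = -35*d^3 + d^2*(110 - 275*n) + d*(40*n^2 + 305*n - 85) - 40*n^2 - 30*n + 10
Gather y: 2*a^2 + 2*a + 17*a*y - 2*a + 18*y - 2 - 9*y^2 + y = 2*a^2 - 9*y^2 + y*(17*a + 19) - 2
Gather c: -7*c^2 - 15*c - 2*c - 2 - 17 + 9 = -7*c^2 - 17*c - 10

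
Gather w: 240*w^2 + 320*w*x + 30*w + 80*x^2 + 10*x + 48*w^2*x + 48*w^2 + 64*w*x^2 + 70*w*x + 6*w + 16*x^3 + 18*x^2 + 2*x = w^2*(48*x + 288) + w*(64*x^2 + 390*x + 36) + 16*x^3 + 98*x^2 + 12*x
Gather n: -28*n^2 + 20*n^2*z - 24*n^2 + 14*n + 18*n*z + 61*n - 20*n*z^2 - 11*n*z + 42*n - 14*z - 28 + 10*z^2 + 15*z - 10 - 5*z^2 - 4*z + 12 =n^2*(20*z - 52) + n*(-20*z^2 + 7*z + 117) + 5*z^2 - 3*z - 26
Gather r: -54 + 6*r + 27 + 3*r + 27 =9*r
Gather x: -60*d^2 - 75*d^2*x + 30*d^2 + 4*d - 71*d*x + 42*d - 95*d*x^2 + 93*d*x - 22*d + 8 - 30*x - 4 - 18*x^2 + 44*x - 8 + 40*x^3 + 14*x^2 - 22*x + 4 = -30*d^2 + 24*d + 40*x^3 + x^2*(-95*d - 4) + x*(-75*d^2 + 22*d - 8)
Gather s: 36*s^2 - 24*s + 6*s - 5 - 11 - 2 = 36*s^2 - 18*s - 18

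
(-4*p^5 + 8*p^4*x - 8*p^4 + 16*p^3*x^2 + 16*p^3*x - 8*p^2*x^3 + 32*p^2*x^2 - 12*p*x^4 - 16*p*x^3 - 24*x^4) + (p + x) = -4*p^5 + 8*p^4*x - 8*p^4 + 16*p^3*x^2 + 16*p^3*x - 8*p^2*x^3 + 32*p^2*x^2 - 12*p*x^4 - 16*p*x^3 + p - 24*x^4 + x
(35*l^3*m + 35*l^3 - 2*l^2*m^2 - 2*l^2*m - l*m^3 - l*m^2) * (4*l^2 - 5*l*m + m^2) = 140*l^5*m + 140*l^5 - 183*l^4*m^2 - 183*l^4*m + 41*l^3*m^3 + 41*l^3*m^2 + 3*l^2*m^4 + 3*l^2*m^3 - l*m^5 - l*m^4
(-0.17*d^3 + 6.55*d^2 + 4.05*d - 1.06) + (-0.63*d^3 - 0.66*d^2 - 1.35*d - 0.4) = -0.8*d^3 + 5.89*d^2 + 2.7*d - 1.46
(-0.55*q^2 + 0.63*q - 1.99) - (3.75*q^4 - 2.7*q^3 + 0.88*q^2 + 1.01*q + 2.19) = -3.75*q^4 + 2.7*q^3 - 1.43*q^2 - 0.38*q - 4.18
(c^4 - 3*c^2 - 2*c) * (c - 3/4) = c^5 - 3*c^4/4 - 3*c^3 + c^2/4 + 3*c/2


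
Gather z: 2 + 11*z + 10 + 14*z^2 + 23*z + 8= 14*z^2 + 34*z + 20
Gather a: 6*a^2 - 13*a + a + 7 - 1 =6*a^2 - 12*a + 6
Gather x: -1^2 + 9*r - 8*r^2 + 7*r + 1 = -8*r^2 + 16*r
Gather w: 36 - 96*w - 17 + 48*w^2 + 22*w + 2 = 48*w^2 - 74*w + 21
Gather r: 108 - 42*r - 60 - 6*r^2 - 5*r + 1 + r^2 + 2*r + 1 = -5*r^2 - 45*r + 50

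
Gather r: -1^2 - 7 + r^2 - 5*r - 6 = r^2 - 5*r - 14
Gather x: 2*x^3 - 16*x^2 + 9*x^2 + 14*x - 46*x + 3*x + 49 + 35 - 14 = 2*x^3 - 7*x^2 - 29*x + 70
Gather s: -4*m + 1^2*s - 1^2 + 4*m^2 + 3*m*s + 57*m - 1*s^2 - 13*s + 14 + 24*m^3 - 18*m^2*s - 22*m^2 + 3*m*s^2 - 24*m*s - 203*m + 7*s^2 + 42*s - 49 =24*m^3 - 18*m^2 - 150*m + s^2*(3*m + 6) + s*(-18*m^2 - 21*m + 30) - 36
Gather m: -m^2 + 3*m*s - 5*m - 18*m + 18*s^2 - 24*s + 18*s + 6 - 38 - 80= -m^2 + m*(3*s - 23) + 18*s^2 - 6*s - 112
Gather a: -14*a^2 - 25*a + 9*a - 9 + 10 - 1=-14*a^2 - 16*a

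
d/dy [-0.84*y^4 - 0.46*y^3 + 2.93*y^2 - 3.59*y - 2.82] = -3.36*y^3 - 1.38*y^2 + 5.86*y - 3.59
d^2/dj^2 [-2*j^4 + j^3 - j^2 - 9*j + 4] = -24*j^2 + 6*j - 2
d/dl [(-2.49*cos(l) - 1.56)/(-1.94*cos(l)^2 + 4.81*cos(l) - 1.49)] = (4.8306*cos(l)^2 + 6.0528*cos(l) - 11.2137)*sin(l)/(3.7636*cos(l)^4 - 18.6628*cos(l)^3 + 28.9173*cos(l)^2 - 14.3338*cos(l) + 2.2201)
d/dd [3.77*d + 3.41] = 3.77000000000000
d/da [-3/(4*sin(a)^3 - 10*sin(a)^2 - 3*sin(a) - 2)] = -(30*sin(2*a) + 9*cos(3*a))/(sin(3*a) - 5*cos(2*a) + 7)^2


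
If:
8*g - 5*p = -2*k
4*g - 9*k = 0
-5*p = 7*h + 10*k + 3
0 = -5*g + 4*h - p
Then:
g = -108/907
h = -183/907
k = -48/907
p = -192/907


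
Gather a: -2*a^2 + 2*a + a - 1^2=-2*a^2 + 3*a - 1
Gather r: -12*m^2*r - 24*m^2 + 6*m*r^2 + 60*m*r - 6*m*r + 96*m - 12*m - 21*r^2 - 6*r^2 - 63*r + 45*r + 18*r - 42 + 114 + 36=-24*m^2 + 84*m + r^2*(6*m - 27) + r*(-12*m^2 + 54*m) + 108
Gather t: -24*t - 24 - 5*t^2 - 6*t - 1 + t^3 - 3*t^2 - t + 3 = t^3 - 8*t^2 - 31*t - 22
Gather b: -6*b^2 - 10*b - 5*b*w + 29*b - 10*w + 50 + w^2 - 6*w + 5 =-6*b^2 + b*(19 - 5*w) + w^2 - 16*w + 55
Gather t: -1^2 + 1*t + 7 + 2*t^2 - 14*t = 2*t^2 - 13*t + 6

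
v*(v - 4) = v^2 - 4*v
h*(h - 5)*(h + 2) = h^3 - 3*h^2 - 10*h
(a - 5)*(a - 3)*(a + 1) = a^3 - 7*a^2 + 7*a + 15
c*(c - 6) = c^2 - 6*c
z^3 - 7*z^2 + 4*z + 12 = (z - 6)*(z - 2)*(z + 1)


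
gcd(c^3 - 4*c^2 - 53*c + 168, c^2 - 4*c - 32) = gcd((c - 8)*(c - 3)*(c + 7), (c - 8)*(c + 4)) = c - 8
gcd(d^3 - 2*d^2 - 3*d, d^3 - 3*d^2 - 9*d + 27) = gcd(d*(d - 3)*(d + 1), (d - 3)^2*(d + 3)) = d - 3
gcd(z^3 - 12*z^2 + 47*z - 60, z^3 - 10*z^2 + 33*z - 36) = z^2 - 7*z + 12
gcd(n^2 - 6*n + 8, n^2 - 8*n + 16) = n - 4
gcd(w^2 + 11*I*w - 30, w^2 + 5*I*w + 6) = w + 6*I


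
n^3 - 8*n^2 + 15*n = n*(n - 5)*(n - 3)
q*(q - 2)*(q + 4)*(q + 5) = q^4 + 7*q^3 + 2*q^2 - 40*q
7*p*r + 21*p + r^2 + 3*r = (7*p + r)*(r + 3)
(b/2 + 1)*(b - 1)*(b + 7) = b^3/2 + 4*b^2 + 5*b/2 - 7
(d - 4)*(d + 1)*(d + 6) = d^3 + 3*d^2 - 22*d - 24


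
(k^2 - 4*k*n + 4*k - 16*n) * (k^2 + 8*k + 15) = k^4 - 4*k^3*n + 12*k^3 - 48*k^2*n + 47*k^2 - 188*k*n + 60*k - 240*n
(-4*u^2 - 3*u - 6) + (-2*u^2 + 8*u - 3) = -6*u^2 + 5*u - 9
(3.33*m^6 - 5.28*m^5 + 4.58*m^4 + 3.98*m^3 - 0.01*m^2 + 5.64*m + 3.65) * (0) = 0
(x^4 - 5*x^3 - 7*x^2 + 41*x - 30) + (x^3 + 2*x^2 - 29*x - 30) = x^4 - 4*x^3 - 5*x^2 + 12*x - 60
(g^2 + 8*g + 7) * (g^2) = g^4 + 8*g^3 + 7*g^2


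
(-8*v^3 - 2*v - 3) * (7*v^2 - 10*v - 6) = -56*v^5 + 80*v^4 + 34*v^3 - v^2 + 42*v + 18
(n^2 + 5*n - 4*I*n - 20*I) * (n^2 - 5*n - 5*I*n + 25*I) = n^4 - 9*I*n^3 - 45*n^2 + 225*I*n + 500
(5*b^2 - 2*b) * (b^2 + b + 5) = 5*b^4 + 3*b^3 + 23*b^2 - 10*b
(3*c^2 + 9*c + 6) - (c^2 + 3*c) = 2*c^2 + 6*c + 6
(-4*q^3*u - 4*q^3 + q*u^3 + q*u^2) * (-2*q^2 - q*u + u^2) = 8*q^5*u + 8*q^5 + 4*q^4*u^2 + 4*q^4*u - 6*q^3*u^3 - 6*q^3*u^2 - q^2*u^4 - q^2*u^3 + q*u^5 + q*u^4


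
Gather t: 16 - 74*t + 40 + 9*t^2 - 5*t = 9*t^2 - 79*t + 56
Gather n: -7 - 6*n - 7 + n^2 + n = n^2 - 5*n - 14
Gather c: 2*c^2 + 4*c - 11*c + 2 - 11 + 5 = 2*c^2 - 7*c - 4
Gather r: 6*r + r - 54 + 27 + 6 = 7*r - 21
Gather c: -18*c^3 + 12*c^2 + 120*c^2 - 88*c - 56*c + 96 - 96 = -18*c^3 + 132*c^2 - 144*c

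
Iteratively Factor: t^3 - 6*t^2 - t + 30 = (t - 3)*(t^2 - 3*t - 10) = (t - 3)*(t + 2)*(t - 5)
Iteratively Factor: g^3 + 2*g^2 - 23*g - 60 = (g + 4)*(g^2 - 2*g - 15) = (g - 5)*(g + 4)*(g + 3)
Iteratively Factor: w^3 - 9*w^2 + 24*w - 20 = (w - 5)*(w^2 - 4*w + 4) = (w - 5)*(w - 2)*(w - 2)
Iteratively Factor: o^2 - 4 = (o + 2)*(o - 2)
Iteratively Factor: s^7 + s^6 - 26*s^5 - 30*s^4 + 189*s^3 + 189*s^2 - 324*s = (s - 3)*(s^6 + 4*s^5 - 14*s^4 - 72*s^3 - 27*s^2 + 108*s) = s*(s - 3)*(s^5 + 4*s^4 - 14*s^3 - 72*s^2 - 27*s + 108) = s*(s - 3)*(s + 3)*(s^4 + s^3 - 17*s^2 - 21*s + 36) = s*(s - 3)*(s + 3)^2*(s^3 - 2*s^2 - 11*s + 12) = s*(s - 3)*(s - 1)*(s + 3)^2*(s^2 - s - 12) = s*(s - 3)*(s - 1)*(s + 3)^3*(s - 4)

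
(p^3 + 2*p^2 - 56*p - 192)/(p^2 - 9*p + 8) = (p^2 + 10*p + 24)/(p - 1)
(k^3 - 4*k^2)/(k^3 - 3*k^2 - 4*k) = k/(k + 1)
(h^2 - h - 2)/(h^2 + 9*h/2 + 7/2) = 2*(h - 2)/(2*h + 7)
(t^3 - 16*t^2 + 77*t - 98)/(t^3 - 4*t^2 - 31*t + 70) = (t - 7)/(t + 5)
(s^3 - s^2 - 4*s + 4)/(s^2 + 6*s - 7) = (s^2 - 4)/(s + 7)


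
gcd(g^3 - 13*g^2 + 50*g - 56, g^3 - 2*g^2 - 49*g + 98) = g^2 - 9*g + 14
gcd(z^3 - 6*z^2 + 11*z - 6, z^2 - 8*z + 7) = z - 1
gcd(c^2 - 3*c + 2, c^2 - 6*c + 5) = c - 1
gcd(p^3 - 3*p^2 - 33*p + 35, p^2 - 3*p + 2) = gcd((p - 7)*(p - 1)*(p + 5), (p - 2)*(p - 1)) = p - 1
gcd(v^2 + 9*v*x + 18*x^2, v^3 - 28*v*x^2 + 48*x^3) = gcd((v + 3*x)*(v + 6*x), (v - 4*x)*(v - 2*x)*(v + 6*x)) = v + 6*x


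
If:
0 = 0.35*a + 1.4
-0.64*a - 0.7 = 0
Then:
No Solution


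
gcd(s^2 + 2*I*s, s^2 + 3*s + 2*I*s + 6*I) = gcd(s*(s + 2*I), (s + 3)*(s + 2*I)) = s + 2*I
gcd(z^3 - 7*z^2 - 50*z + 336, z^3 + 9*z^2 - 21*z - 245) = z + 7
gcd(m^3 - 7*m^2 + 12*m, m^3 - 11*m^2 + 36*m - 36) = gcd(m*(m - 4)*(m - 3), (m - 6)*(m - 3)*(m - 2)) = m - 3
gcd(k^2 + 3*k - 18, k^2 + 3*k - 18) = k^2 + 3*k - 18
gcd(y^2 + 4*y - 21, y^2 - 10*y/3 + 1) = y - 3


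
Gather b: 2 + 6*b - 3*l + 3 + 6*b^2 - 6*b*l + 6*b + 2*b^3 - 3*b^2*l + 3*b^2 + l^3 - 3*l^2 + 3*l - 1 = 2*b^3 + b^2*(9 - 3*l) + b*(12 - 6*l) + l^3 - 3*l^2 + 4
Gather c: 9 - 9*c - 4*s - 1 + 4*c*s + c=c*(4*s - 8) - 4*s + 8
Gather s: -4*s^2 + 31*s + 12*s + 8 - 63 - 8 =-4*s^2 + 43*s - 63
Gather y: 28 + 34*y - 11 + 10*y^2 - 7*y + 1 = 10*y^2 + 27*y + 18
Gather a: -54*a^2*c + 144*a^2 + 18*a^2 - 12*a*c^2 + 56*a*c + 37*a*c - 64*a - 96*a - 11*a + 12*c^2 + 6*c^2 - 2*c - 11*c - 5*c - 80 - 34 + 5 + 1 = a^2*(162 - 54*c) + a*(-12*c^2 + 93*c - 171) + 18*c^2 - 18*c - 108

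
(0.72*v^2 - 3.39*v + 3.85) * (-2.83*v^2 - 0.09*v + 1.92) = -2.0376*v^4 + 9.5289*v^3 - 9.208*v^2 - 6.8553*v + 7.392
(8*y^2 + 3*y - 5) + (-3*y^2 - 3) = 5*y^2 + 3*y - 8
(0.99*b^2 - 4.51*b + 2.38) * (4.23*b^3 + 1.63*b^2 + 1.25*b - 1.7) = 4.1877*b^5 - 17.4636*b^4 + 3.9536*b^3 - 3.4411*b^2 + 10.642*b - 4.046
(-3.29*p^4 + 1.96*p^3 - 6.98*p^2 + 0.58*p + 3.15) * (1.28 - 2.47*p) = 8.1263*p^5 - 9.0524*p^4 + 19.7494*p^3 - 10.367*p^2 - 7.0381*p + 4.032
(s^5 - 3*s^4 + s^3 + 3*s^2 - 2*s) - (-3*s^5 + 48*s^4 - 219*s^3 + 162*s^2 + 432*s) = 4*s^5 - 51*s^4 + 220*s^3 - 159*s^2 - 434*s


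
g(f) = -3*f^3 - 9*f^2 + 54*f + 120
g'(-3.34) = 13.72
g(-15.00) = 7410.00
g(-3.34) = -48.98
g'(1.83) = -9.08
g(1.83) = 170.29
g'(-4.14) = -25.74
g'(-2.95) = 28.78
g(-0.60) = 85.01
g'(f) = -9*f^2 - 18*f + 54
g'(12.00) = -1458.00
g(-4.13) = -45.20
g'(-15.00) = -1701.00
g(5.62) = -393.29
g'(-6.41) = -200.41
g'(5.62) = -331.42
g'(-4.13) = -25.17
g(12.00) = -5712.00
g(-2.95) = -40.61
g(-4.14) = -44.94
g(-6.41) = 194.19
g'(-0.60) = 61.56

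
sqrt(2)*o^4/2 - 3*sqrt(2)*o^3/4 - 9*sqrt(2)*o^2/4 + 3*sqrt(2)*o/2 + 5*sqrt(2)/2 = (o - 5/2)*(o - sqrt(2))*(o + sqrt(2))*(sqrt(2)*o/2 + sqrt(2)/2)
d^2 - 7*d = d*(d - 7)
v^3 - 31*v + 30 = (v - 5)*(v - 1)*(v + 6)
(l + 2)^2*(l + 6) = l^3 + 10*l^2 + 28*l + 24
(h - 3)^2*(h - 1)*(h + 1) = h^4 - 6*h^3 + 8*h^2 + 6*h - 9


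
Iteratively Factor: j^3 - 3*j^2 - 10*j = (j)*(j^2 - 3*j - 10) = j*(j - 5)*(j + 2)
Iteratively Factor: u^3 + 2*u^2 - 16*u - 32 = (u + 2)*(u^2 - 16) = (u - 4)*(u + 2)*(u + 4)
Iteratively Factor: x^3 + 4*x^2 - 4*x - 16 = (x + 2)*(x^2 + 2*x - 8) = (x - 2)*(x + 2)*(x + 4)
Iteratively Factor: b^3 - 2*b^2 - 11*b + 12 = (b - 1)*(b^2 - b - 12) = (b - 1)*(b + 3)*(b - 4)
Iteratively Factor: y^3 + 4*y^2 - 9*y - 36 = (y + 3)*(y^2 + y - 12) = (y + 3)*(y + 4)*(y - 3)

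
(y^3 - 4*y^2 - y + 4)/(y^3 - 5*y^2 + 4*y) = (y + 1)/y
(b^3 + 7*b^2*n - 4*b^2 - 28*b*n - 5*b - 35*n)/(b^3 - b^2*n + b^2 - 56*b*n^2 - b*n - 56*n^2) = (b - 5)/(b - 8*n)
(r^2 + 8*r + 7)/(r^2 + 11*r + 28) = (r + 1)/(r + 4)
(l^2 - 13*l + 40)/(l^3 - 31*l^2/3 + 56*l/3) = 3*(l - 5)/(l*(3*l - 7))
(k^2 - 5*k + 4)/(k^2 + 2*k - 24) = (k - 1)/(k + 6)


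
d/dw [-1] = 0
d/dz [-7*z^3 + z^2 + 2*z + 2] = -21*z^2 + 2*z + 2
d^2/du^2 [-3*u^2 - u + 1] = -6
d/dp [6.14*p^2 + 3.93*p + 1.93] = 12.28*p + 3.93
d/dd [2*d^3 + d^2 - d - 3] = 6*d^2 + 2*d - 1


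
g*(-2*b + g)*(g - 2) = -2*b*g^2 + 4*b*g + g^3 - 2*g^2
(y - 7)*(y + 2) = y^2 - 5*y - 14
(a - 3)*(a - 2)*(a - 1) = a^3 - 6*a^2 + 11*a - 6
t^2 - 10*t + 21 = (t - 7)*(t - 3)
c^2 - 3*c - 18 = (c - 6)*(c + 3)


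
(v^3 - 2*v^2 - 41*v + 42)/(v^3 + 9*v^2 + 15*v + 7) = (v^3 - 2*v^2 - 41*v + 42)/(v^3 + 9*v^2 + 15*v + 7)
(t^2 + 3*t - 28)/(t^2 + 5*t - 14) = (t - 4)/(t - 2)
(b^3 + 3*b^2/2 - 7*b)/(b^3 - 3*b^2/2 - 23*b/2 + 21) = b/(b - 3)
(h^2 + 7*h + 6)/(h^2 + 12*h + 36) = (h + 1)/(h + 6)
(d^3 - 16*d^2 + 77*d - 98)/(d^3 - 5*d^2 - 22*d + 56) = (d - 7)/(d + 4)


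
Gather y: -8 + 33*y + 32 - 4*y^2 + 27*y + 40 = -4*y^2 + 60*y + 64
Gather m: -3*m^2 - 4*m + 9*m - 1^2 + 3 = -3*m^2 + 5*m + 2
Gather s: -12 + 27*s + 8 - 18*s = 9*s - 4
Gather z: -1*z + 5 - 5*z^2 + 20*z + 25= -5*z^2 + 19*z + 30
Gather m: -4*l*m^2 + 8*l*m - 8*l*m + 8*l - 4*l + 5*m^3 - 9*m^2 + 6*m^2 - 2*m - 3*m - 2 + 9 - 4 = 4*l + 5*m^3 + m^2*(-4*l - 3) - 5*m + 3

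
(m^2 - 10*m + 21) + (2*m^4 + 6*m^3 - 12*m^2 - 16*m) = 2*m^4 + 6*m^3 - 11*m^2 - 26*m + 21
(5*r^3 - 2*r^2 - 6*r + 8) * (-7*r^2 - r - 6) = -35*r^5 + 9*r^4 + 14*r^3 - 38*r^2 + 28*r - 48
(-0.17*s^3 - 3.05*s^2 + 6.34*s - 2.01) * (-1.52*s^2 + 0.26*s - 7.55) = 0.2584*s^5 + 4.5918*s^4 - 9.1463*s^3 + 27.7311*s^2 - 48.3896*s + 15.1755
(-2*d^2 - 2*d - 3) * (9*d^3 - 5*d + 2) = -18*d^5 - 18*d^4 - 17*d^3 + 6*d^2 + 11*d - 6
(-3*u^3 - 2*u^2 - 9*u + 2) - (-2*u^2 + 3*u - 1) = -3*u^3 - 12*u + 3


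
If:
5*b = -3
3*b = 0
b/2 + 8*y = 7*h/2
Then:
No Solution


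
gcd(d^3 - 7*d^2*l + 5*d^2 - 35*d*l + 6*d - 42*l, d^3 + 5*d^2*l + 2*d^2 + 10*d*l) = d + 2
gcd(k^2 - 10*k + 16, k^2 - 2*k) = k - 2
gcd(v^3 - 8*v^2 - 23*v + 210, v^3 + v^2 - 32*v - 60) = v^2 - v - 30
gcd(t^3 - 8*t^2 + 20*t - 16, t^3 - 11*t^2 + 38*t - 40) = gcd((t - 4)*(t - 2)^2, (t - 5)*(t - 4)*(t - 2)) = t^2 - 6*t + 8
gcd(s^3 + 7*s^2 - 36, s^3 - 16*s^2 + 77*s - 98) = s - 2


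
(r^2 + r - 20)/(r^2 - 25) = (r - 4)/(r - 5)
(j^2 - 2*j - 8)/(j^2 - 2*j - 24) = (-j^2 + 2*j + 8)/(-j^2 + 2*j + 24)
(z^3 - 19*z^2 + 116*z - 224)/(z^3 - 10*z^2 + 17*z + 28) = (z - 8)/(z + 1)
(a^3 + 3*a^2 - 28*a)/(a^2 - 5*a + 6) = a*(a^2 + 3*a - 28)/(a^2 - 5*a + 6)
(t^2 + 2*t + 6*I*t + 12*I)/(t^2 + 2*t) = (t + 6*I)/t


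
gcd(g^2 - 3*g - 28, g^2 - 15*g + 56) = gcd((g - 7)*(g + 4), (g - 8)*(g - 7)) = g - 7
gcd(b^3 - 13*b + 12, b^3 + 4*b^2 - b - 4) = b^2 + 3*b - 4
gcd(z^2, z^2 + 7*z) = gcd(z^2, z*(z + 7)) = z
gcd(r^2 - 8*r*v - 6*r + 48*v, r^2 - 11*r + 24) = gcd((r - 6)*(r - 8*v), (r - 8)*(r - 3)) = 1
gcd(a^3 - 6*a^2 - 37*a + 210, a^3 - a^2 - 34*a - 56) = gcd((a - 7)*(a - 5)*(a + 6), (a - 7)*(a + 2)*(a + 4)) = a - 7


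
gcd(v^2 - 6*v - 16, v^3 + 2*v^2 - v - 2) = v + 2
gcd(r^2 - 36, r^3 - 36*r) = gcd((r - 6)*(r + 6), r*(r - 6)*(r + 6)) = r^2 - 36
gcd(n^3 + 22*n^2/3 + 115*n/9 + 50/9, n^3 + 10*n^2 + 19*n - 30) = n + 5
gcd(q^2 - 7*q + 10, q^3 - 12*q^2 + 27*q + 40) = q - 5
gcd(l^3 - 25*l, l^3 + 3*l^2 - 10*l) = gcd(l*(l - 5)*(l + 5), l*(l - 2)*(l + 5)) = l^2 + 5*l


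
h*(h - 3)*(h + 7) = h^3 + 4*h^2 - 21*h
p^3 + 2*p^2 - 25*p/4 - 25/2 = (p - 5/2)*(p + 2)*(p + 5/2)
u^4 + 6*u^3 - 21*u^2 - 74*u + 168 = (u - 3)*(u - 2)*(u + 4)*(u + 7)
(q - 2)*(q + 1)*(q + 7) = q^3 + 6*q^2 - 9*q - 14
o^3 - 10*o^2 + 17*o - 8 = (o - 8)*(o - 1)^2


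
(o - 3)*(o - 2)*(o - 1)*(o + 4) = o^4 - 2*o^3 - 13*o^2 + 38*o - 24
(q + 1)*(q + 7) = q^2 + 8*q + 7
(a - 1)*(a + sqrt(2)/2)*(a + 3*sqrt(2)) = a^3 - a^2 + 7*sqrt(2)*a^2/2 - 7*sqrt(2)*a/2 + 3*a - 3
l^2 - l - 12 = (l - 4)*(l + 3)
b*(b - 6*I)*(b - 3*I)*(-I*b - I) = -I*b^4 - 9*b^3 - I*b^3 - 9*b^2 + 18*I*b^2 + 18*I*b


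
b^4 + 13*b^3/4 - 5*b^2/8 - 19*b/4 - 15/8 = (b - 5/4)*(b + 1/2)*(b + 1)*(b + 3)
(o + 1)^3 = o^3 + 3*o^2 + 3*o + 1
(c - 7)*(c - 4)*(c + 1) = c^3 - 10*c^2 + 17*c + 28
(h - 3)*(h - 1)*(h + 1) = h^3 - 3*h^2 - h + 3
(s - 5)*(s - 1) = s^2 - 6*s + 5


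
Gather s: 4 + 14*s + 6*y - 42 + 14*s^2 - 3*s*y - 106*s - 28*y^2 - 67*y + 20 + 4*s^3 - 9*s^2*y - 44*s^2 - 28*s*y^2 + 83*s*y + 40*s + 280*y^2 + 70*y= 4*s^3 + s^2*(-9*y - 30) + s*(-28*y^2 + 80*y - 52) + 252*y^2 + 9*y - 18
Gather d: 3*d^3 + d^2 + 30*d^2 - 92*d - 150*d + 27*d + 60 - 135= 3*d^3 + 31*d^2 - 215*d - 75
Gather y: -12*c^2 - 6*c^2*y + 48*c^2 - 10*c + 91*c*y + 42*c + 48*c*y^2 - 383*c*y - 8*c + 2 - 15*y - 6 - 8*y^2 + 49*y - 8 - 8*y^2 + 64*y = 36*c^2 + 24*c + y^2*(48*c - 16) + y*(-6*c^2 - 292*c + 98) - 12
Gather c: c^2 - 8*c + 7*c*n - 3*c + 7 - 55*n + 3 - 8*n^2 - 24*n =c^2 + c*(7*n - 11) - 8*n^2 - 79*n + 10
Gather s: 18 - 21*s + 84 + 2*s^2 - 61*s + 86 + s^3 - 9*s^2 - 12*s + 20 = s^3 - 7*s^2 - 94*s + 208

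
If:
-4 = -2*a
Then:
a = 2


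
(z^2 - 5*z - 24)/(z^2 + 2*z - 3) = (z - 8)/(z - 1)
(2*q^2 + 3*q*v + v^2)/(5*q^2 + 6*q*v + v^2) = (2*q + v)/(5*q + v)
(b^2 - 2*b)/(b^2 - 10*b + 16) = b/(b - 8)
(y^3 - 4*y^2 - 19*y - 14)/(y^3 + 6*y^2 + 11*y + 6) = (y - 7)/(y + 3)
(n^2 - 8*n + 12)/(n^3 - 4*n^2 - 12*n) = (n - 2)/(n*(n + 2))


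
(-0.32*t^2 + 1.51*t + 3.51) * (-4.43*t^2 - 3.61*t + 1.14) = 1.4176*t^4 - 5.5341*t^3 - 21.3652*t^2 - 10.9497*t + 4.0014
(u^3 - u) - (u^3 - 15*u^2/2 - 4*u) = 15*u^2/2 + 3*u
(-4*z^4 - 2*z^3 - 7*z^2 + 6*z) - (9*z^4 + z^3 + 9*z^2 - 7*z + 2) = -13*z^4 - 3*z^3 - 16*z^2 + 13*z - 2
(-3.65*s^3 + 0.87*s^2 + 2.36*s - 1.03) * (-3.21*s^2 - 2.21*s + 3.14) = 11.7165*s^5 + 5.2738*s^4 - 20.9593*s^3 + 0.822500000000001*s^2 + 9.6867*s - 3.2342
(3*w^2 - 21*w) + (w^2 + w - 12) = 4*w^2 - 20*w - 12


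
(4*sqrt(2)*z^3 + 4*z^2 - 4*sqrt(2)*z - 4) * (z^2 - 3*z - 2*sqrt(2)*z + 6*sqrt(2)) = 4*sqrt(2)*z^5 - 12*sqrt(2)*z^4 - 12*z^4 - 12*sqrt(2)*z^3 + 36*z^3 + 12*z^2 + 36*sqrt(2)*z^2 - 36*z + 8*sqrt(2)*z - 24*sqrt(2)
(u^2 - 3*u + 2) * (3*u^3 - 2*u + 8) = 3*u^5 - 9*u^4 + 4*u^3 + 14*u^2 - 28*u + 16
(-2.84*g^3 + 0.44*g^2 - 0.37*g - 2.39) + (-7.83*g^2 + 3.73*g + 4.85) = -2.84*g^3 - 7.39*g^2 + 3.36*g + 2.46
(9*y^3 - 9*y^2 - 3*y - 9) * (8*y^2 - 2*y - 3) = 72*y^5 - 90*y^4 - 33*y^3 - 39*y^2 + 27*y + 27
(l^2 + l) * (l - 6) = l^3 - 5*l^2 - 6*l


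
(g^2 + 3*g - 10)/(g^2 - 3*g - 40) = (g - 2)/(g - 8)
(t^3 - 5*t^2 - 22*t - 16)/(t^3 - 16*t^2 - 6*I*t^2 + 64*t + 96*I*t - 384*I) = (t^2 + 3*t + 2)/(t^2 + t*(-8 - 6*I) + 48*I)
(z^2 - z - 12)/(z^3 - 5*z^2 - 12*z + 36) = (z - 4)/(z^2 - 8*z + 12)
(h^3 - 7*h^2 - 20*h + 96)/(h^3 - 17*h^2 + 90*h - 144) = (h + 4)/(h - 6)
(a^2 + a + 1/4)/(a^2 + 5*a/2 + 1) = (a + 1/2)/(a + 2)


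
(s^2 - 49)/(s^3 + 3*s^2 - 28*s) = (s - 7)/(s*(s - 4))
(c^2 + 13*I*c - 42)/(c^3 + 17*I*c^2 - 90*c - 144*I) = (c + 7*I)/(c^2 + 11*I*c - 24)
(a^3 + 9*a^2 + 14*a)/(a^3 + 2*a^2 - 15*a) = (a^2 + 9*a + 14)/(a^2 + 2*a - 15)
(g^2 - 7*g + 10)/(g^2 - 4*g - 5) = (g - 2)/(g + 1)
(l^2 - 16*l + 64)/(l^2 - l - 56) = (l - 8)/(l + 7)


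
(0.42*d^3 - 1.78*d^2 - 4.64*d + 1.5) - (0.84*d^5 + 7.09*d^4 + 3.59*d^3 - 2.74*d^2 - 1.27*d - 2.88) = -0.84*d^5 - 7.09*d^4 - 3.17*d^3 + 0.96*d^2 - 3.37*d + 4.38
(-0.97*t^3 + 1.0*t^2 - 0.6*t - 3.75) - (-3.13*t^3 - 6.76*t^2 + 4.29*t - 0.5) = 2.16*t^3 + 7.76*t^2 - 4.89*t - 3.25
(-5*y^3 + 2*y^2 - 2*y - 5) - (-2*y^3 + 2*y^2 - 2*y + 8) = -3*y^3 - 13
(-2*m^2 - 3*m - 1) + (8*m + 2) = -2*m^2 + 5*m + 1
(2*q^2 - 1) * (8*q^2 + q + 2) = 16*q^4 + 2*q^3 - 4*q^2 - q - 2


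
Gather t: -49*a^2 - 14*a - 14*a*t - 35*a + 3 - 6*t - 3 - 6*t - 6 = -49*a^2 - 49*a + t*(-14*a - 12) - 6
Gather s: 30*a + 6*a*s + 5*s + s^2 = 30*a + s^2 + s*(6*a + 5)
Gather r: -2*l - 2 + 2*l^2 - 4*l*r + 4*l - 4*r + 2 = 2*l^2 + 2*l + r*(-4*l - 4)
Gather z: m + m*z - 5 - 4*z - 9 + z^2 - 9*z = m + z^2 + z*(m - 13) - 14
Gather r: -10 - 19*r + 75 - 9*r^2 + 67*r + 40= -9*r^2 + 48*r + 105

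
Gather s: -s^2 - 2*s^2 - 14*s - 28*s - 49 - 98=-3*s^2 - 42*s - 147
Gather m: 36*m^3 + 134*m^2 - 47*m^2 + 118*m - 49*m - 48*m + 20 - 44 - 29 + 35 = 36*m^3 + 87*m^2 + 21*m - 18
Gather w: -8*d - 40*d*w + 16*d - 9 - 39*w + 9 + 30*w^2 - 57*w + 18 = 8*d + 30*w^2 + w*(-40*d - 96) + 18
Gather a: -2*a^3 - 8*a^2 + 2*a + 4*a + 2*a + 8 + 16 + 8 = -2*a^3 - 8*a^2 + 8*a + 32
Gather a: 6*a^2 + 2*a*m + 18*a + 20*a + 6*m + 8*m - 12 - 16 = 6*a^2 + a*(2*m + 38) + 14*m - 28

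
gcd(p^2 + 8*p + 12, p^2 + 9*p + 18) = p + 6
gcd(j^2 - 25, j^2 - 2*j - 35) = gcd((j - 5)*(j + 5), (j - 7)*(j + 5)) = j + 5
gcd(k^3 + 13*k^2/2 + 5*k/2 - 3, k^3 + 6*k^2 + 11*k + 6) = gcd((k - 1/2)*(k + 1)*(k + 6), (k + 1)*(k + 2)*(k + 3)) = k + 1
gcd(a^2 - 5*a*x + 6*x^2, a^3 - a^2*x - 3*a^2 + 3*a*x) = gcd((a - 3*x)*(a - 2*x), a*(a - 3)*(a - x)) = 1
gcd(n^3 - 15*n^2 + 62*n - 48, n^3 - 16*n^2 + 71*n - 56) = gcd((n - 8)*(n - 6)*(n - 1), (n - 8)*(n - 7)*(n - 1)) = n^2 - 9*n + 8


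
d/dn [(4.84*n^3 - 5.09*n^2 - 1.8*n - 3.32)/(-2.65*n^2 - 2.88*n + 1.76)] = (-12.826*n^4 - 27.8784*n^3 + 35.4444*n^2 - 35.5128*n - 12.7296)/(7.0225*n^4 + 15.264*n^3 - 1.0336*n^2 - 10.1376*n + 3.0976)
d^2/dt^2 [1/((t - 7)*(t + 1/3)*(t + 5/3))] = 36*(243*t^4 - 1620*t^3 + 1404*t^2 + 8640*t + 6533)/(729*t^9 - 10935*t^8 + 25272*t^7 + 194400*t^6 - 254718*t^5 - 1960470*t^4 - 2881936*t^3 - 1702680*t^2 - 444675*t - 42875)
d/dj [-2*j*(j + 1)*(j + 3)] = -6*j^2 - 16*j - 6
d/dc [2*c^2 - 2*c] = 4*c - 2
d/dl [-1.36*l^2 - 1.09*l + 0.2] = -2.72*l - 1.09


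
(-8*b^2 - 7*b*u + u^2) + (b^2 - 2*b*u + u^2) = -7*b^2 - 9*b*u + 2*u^2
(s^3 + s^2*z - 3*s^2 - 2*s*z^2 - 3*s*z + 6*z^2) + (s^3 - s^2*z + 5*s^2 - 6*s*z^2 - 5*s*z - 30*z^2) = 2*s^3 + 2*s^2 - 8*s*z^2 - 8*s*z - 24*z^2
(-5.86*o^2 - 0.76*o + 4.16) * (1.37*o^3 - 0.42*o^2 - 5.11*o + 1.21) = -8.0282*o^5 + 1.42*o^4 + 35.963*o^3 - 4.9542*o^2 - 22.1772*o + 5.0336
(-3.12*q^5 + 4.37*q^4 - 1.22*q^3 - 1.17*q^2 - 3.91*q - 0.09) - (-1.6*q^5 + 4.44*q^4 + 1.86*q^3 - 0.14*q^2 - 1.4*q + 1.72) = -1.52*q^5 - 0.0700000000000003*q^4 - 3.08*q^3 - 1.03*q^2 - 2.51*q - 1.81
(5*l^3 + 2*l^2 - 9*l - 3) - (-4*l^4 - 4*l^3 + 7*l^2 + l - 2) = 4*l^4 + 9*l^3 - 5*l^2 - 10*l - 1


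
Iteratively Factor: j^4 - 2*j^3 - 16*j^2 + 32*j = (j)*(j^3 - 2*j^2 - 16*j + 32) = j*(j - 4)*(j^2 + 2*j - 8) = j*(j - 4)*(j + 4)*(j - 2)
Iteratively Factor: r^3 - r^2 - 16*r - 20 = (r + 2)*(r^2 - 3*r - 10) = (r + 2)^2*(r - 5)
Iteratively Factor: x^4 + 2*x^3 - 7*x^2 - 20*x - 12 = (x - 3)*(x^3 + 5*x^2 + 8*x + 4) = (x - 3)*(x + 1)*(x^2 + 4*x + 4) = (x - 3)*(x + 1)*(x + 2)*(x + 2)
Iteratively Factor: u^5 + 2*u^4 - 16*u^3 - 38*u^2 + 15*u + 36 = (u - 1)*(u^4 + 3*u^3 - 13*u^2 - 51*u - 36) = (u - 4)*(u - 1)*(u^3 + 7*u^2 + 15*u + 9) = (u - 4)*(u - 1)*(u + 3)*(u^2 + 4*u + 3) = (u - 4)*(u - 1)*(u + 1)*(u + 3)*(u + 3)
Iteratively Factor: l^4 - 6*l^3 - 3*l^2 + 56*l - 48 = (l + 3)*(l^3 - 9*l^2 + 24*l - 16) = (l - 4)*(l + 3)*(l^2 - 5*l + 4) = (l - 4)^2*(l + 3)*(l - 1)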